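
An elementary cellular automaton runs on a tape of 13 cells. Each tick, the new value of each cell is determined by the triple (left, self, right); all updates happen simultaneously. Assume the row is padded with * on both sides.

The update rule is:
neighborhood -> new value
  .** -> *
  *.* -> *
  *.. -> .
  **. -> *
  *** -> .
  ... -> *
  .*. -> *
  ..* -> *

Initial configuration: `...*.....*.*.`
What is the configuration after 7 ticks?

.***.********
**.***.......
.***.*.******
**.*****.....
.***...*.****
**.*.*****...
.*****...*.**

.*****...*.**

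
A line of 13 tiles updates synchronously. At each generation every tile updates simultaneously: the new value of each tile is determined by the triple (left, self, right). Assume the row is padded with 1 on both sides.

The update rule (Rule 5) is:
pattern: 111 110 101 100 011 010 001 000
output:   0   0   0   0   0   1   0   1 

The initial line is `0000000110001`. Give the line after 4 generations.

0111110000100
0000000110100
0111110000100  (repeats generation 1; period 2)
generation 4: 0000000110100

0000000110100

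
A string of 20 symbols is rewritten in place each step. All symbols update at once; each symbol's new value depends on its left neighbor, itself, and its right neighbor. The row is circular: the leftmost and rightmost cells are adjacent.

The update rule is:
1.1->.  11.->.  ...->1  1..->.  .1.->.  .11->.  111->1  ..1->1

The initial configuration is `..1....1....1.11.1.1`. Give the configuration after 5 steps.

step 1: .1..111..111........
step 2: 1..1.1..1.1..1111111
step 3: ..1....1....1.111111
step 4: .1..111..111...1111.
step 5: 1..1.1..1.1..11.11..

1..1.1..1.1..11.11..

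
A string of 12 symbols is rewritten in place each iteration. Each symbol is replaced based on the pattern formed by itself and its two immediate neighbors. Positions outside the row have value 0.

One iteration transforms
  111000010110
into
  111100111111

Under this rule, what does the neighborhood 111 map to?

1

At position 1 the neighborhood is 111; the next row has 1 there.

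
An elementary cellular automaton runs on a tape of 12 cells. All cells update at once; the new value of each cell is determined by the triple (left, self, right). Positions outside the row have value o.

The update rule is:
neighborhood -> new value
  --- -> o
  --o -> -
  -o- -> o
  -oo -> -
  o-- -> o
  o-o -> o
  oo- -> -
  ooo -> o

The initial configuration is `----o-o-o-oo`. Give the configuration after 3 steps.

ooo-oooooo-o
oo-o-oooo-o-
o-ooo-oo-ooo

o-ooo-oo-ooo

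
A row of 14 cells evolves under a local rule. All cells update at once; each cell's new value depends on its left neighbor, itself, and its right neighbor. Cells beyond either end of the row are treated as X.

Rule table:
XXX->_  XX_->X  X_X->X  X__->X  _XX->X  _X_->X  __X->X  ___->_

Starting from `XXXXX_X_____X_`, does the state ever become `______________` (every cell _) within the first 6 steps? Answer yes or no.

step 1: ____XXXX___XXX
step 2: X__XX__XX_XX__
step 3: XXXXXXXXXXXXXX
step 4: ______________
all cells are _ at step 4

yes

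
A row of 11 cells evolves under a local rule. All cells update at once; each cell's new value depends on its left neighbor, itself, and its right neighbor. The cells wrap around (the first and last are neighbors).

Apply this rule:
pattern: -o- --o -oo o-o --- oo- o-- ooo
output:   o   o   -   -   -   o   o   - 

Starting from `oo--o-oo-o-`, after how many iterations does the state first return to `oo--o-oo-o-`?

17

iteration 1: -oooo--o-o-
iteration 2: o---oooo-oo
iteration 3: oo-o---o---
iteration 4: -o-oo-ooo-o
iteration 5: -o--o---o-o
iteration 6: -ooooo-oo-o
iteration 7: -----o--o-o
iteration 8: o---ooooo-o
iteration 9: oo-o----o--
iteration 10: -o-oo--oooo
iteration 11: -o--ooo---o
iteration 12: -ooo--oo-oo
iteration 13: ---ooo-o--o
iteration 14: o-o--o-oooo
iteration 15: o-oooo-----
iteration 16: o----oo---o
iteration 17: oo--o-oo-o-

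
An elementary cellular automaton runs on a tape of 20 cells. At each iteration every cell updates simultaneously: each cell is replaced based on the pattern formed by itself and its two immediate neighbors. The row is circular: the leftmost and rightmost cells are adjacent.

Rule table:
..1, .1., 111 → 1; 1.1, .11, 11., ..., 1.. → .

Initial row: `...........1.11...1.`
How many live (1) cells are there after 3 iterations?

iteration 1: ..........11.....11.
iteration 2: .........1......1...
iteration 3: ........11.....11...
count of 1: 4

4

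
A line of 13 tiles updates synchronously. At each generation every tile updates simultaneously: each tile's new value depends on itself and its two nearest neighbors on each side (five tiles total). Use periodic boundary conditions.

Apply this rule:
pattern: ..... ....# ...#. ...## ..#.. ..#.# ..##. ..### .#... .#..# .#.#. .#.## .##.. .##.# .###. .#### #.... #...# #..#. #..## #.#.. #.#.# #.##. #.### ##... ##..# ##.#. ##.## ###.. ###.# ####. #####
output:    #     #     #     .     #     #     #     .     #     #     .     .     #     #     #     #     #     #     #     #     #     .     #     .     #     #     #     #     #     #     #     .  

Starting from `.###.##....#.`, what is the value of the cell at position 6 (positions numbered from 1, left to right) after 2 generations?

.

#.###########
##.#........#
position 6 holds .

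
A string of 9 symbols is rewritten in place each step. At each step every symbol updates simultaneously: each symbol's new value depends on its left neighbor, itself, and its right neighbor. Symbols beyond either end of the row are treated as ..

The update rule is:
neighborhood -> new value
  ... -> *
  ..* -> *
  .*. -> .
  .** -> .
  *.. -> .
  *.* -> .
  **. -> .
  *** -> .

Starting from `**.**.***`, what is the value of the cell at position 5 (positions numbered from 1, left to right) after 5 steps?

.

.........
*********
.........  (repeats step 1; period 2)
step 5: .........
position 5 holds .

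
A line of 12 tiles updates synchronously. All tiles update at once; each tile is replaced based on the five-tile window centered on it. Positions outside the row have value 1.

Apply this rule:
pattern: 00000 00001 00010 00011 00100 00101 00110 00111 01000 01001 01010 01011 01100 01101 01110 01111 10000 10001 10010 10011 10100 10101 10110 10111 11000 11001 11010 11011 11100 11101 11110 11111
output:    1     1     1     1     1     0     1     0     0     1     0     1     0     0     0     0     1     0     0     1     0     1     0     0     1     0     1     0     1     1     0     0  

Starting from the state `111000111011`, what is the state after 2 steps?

step 1: 001101001000
step 2: 011010101001

011010101001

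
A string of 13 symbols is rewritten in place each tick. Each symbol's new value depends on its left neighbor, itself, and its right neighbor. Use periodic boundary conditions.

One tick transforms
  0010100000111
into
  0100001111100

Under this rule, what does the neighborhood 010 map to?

0

At position 2 the neighborhood is 010; the next row has 0 there.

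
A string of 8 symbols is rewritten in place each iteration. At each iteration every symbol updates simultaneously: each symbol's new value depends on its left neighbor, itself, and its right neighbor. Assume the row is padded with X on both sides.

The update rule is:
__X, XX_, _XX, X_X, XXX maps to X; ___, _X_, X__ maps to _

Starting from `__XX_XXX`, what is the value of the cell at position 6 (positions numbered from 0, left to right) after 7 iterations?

X

_XXXXXXX
XXXXXXXX
XXXXXXXX  (fixed point — unchanged through iteration 7)
position 6 holds X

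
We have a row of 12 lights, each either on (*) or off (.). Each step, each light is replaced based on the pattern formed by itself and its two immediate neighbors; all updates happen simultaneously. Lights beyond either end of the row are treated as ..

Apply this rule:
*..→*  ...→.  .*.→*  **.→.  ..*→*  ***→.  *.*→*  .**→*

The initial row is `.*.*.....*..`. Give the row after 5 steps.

***..*.**.*.

step 1: *****...***.
step 2: *....*.**..*
step 3: **..****.***
step 4: *.***...**..
step 5: ***..*.**.*.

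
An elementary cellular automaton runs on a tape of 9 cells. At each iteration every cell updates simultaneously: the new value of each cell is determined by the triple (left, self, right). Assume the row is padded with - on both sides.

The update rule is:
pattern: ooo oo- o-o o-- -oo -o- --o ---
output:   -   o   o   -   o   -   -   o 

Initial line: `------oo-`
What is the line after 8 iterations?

ooooo-oo-
o---oooo-
--o-o--o-
o--o-----
-----oooo
oooo-o--o
o--oo----
---oo-ooo

---oo-ooo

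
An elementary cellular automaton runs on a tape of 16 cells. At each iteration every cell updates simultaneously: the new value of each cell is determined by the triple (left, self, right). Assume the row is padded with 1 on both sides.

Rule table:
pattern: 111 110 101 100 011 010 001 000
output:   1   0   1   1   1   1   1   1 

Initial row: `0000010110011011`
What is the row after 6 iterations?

1111111101110111
1111111011101111
1111110111011111
1111101110111111
1111011101111111
1110111011111111

1110111011111111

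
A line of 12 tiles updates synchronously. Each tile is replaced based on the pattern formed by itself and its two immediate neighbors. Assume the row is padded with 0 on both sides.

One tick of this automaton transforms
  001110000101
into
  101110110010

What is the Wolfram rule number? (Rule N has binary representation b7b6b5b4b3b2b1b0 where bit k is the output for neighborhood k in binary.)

233

position 3: 111 → 1  (bit 7 = 1)
position 4: 110 → 1  (bit 6 = 1)
position 10: 101 → 1  (bit 5 = 1)
position 5: 100 → 0  (bit 4 = 0)
position 2: 011 → 1  (bit 3 = 1)
position 9: 010 → 0  (bit 2 = 0)
position 1: 001 → 0  (bit 1 = 0)
position 0: 000 → 1  (bit 0 = 1)
bits b7..b0 = 11101001 = 233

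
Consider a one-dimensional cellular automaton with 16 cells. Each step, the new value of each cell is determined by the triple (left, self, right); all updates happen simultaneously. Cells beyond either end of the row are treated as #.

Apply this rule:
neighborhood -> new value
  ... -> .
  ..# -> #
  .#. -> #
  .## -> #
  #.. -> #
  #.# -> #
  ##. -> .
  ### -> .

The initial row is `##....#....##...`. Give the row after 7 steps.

.....##.###..#.#

step 1: ..#..###..##.#.#
step 2: ######..###.####
step 3: ......###..##...
step 4: #....##..###.#.#
step 5: .#..##.###..####
step 6: #####.##..###...
step 7: .....##.###..#.#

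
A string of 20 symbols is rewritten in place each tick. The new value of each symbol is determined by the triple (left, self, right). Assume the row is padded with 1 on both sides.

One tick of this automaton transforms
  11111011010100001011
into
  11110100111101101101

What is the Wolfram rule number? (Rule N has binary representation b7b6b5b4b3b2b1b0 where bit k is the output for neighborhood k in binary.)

position 0: 111 → 1  (bit 7 = 1)
position 4: 110 → 0  (bit 6 = 0)
position 5: 101 → 1  (bit 5 = 1)
position 12: 100 → 0  (bit 4 = 0)
position 6: 011 → 0  (bit 3 = 0)
position 9: 010 → 1  (bit 2 = 1)
position 15: 001 → 0  (bit 1 = 0)
position 13: 000 → 1  (bit 0 = 1)
bits b7..b0 = 10100101 = 165

165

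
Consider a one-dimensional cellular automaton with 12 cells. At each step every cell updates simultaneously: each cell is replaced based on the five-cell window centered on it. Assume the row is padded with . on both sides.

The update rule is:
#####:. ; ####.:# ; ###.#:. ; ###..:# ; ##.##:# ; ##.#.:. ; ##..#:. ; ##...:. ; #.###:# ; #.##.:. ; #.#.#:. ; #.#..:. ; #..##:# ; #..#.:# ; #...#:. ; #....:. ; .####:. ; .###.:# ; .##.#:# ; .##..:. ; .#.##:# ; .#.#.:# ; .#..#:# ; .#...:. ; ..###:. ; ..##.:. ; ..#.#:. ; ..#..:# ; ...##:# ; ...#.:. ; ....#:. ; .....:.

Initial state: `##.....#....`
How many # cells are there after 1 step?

1

step 1: .......#....
count of #: 1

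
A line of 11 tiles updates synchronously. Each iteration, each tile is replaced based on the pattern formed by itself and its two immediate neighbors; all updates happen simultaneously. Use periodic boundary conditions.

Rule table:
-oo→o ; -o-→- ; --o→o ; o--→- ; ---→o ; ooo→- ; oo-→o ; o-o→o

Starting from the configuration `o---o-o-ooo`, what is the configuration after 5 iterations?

iteration 1: o-oo-o-oo--
iteration 2: -oooo-ooo-o
iteration 3: oo--ooo-oo-
iteration 4: oo-oo-ooooo
iteration 5: -oooooo----

-oooooo----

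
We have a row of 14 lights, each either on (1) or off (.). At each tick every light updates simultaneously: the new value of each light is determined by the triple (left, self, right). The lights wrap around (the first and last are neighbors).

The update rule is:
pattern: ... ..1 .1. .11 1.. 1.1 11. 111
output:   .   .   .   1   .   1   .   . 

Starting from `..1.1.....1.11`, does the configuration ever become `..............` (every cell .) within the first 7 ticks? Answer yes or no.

...1.......11.
...........1..
..............
all cells are . at tick 3

yes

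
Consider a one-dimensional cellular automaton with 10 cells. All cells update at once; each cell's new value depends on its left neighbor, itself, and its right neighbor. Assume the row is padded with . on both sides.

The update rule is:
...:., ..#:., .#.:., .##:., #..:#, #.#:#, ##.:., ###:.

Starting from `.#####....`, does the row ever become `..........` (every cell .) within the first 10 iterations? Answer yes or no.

yes

......#...
.......#..
........#.
.........#
..........
all cells are . at iteration 5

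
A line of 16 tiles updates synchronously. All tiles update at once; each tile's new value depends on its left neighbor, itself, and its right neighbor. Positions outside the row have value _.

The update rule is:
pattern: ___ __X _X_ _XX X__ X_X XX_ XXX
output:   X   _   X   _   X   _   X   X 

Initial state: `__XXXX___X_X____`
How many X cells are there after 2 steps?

11

step 1: X__XXXXX_X_XXXXX
step 2: XX__XXXX_X__XXXX
count of X: 11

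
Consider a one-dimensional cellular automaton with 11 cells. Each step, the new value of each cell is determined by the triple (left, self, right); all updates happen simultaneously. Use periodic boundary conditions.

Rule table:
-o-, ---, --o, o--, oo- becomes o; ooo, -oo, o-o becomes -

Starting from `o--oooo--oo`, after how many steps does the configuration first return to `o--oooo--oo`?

22

ooo---ooo--
--oooo--ooo
oo---ooo--o
-oooo--ooo-
o---ooo--oo
oooo--ooo--
---ooo--ooo
ooo--ooo--o
--ooo--ooo-
oo--ooo--oo
-ooo--ooo--
o--ooo--ooo
ooo--ooo---
--ooo--oooo
oo--ooo---o
-ooo--oooo-
o--ooo---oo
ooo--oooo--
--ooo---ooo
oo--oooo--o
-ooo---ooo-
o--oooo--oo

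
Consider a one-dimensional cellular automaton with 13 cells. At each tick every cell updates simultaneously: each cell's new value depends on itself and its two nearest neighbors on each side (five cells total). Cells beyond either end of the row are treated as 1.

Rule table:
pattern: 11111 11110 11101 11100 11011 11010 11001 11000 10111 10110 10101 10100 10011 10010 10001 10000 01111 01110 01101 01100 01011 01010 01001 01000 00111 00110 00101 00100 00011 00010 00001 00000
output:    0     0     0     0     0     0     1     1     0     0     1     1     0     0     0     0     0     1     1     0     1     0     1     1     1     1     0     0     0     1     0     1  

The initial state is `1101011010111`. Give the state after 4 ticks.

0001101011000
1001101100100
0101100010010
0110010101001

0110010101001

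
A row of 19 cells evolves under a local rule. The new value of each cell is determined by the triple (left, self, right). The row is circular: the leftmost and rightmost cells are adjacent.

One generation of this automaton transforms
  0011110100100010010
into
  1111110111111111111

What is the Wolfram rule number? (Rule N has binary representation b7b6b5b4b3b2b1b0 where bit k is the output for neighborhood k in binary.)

position 3: 111 → 1  (bit 7 = 1)
position 5: 110 → 1  (bit 6 = 1)
position 6: 101 → 0  (bit 5 = 0)
position 8: 100 → 1  (bit 4 = 1)
position 2: 011 → 1  (bit 3 = 1)
position 7: 010 → 1  (bit 2 = 1)
position 1: 001 → 1  (bit 1 = 1)
position 0: 000 → 1  (bit 0 = 1)
bits b7..b0 = 11011111 = 223

223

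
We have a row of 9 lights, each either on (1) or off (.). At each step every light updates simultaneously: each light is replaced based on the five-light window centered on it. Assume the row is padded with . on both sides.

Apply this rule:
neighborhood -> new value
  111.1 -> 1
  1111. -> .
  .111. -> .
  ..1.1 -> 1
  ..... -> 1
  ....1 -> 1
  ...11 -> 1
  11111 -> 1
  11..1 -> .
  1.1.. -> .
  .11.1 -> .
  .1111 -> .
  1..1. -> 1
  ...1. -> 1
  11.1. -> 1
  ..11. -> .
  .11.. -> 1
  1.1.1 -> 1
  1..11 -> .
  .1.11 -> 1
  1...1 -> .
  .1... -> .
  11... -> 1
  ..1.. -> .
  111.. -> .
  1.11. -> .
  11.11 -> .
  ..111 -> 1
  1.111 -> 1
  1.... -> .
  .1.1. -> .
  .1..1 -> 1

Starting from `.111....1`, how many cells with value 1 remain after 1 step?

11..1.11.
count of 1: 5

5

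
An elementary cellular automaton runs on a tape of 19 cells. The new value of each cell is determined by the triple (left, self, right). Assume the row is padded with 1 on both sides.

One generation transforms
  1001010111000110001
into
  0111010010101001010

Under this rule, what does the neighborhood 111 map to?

At position 8 the neighborhood is 111; the next row has 1 there.

1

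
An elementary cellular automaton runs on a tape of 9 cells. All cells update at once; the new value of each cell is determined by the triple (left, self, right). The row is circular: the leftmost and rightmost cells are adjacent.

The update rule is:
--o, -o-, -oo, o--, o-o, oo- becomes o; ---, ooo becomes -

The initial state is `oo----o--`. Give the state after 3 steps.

-oo--oo--

step 1: ooo--oooo
step 2: --oooo---
step 3: -oo--oo--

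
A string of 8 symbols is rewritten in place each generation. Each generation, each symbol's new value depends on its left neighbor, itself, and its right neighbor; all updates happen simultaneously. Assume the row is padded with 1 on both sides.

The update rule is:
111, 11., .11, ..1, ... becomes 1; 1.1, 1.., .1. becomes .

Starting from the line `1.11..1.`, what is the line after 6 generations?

1.11.111

generation 1: 1.11.1..
generation 2: 1.11...1
generation 3: 1.11.111
generation 4: 1.11.111  (fixed point — unchanged through generation 6)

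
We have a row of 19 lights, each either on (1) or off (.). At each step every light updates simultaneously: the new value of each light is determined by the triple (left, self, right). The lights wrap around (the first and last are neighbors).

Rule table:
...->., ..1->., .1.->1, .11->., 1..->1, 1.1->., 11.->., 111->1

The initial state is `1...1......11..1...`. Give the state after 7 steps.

step 1: 11..11.......1.11..
step 2: ..1...1......1...1.
step 3: ..11..11.....11..11
step 4: 1...1...1......1...
step 5: 11..11..11.....11..
step 6: ..1...1...1......1.
step 7: ..11..11..11.....11

..11..11..11.....11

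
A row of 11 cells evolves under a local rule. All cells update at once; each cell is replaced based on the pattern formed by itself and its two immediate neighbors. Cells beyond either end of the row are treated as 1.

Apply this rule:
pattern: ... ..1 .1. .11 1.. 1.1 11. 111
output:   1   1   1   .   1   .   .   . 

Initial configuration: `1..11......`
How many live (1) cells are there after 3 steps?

9

.11..111111
...11......
111..111111
count of 1: 9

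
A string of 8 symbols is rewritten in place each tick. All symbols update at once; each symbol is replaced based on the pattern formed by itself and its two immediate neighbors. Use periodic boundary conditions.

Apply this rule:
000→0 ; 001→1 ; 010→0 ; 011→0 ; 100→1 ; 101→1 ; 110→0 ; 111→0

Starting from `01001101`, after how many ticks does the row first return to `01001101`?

2

10110010
01001101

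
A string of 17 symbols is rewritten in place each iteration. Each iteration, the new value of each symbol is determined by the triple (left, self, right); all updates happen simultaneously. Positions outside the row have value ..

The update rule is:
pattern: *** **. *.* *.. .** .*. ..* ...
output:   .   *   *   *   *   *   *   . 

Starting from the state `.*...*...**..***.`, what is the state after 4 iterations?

*.***.***********

***.***.******.**
*.***.***....****
***.***.**..**..*
*.***.***********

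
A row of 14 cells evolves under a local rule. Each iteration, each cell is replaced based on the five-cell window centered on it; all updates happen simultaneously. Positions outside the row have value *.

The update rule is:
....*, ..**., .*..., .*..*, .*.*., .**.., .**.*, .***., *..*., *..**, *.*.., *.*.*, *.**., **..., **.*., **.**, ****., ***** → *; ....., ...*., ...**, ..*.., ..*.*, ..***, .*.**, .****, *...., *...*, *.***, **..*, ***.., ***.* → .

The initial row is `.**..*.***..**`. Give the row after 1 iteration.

***.*...*..*..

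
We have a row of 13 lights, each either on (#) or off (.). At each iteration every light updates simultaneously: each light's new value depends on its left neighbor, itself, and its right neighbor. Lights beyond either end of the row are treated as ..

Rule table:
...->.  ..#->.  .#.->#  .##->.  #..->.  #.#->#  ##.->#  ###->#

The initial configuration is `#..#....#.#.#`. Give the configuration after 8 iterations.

#..#....#####
#..#.....####
#..#......###
#..#.......##
#..#........#
#..#........#  (fixed point — unchanged through iteration 8)

#..#........#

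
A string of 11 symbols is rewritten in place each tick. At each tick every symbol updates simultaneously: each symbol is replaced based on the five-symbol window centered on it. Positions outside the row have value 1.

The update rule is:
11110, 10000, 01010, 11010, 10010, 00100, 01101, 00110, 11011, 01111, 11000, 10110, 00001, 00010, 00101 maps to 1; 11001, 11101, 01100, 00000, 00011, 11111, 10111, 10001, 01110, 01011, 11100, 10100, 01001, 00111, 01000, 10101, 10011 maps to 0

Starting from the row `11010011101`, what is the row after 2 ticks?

10100000010
01001001110

01001001110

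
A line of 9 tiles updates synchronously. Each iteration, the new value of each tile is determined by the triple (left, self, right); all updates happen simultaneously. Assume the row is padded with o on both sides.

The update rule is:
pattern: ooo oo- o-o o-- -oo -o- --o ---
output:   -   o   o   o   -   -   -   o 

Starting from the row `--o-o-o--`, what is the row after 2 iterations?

o--o-o-o-
oo--o-o-o

oo--o-o-o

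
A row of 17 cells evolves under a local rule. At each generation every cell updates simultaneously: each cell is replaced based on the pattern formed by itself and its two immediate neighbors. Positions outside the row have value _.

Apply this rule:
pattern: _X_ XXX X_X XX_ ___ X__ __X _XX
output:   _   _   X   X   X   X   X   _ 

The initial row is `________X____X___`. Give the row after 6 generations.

generation 1: XXXXXXXX_XXXX_XXX
generation 2: _______XX___XX__X
generation 3: XXXXXXX_XXXX_XXX_
generation 4: ______XX___XX__XX
generation 5: XXXXXX_XXXX_XXX_X
generation 6: _____XX___XX__XX_

_____XX___XX__XX_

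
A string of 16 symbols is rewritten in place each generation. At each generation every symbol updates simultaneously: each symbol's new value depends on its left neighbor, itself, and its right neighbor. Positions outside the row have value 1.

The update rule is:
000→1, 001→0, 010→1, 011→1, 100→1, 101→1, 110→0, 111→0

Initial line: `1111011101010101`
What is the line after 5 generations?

0000110011111111
1110101010000000
0001111111111110
1101000000000001
0011111111111101

0011111111111101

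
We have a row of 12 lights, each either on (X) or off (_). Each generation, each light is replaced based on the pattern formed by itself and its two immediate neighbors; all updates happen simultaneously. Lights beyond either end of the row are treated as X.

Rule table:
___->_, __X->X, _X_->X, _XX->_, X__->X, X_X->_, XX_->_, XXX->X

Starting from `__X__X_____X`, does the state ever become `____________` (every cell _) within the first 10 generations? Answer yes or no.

no

XXXXXXX___X_
XXXXXX_X_XX_
XXXXX__X____
XXXX_XXXX__X
XXX___XX_XX_
XX_X_X______
X__X_XX____X
_XXX___X__X_
__X_X_XXXXX_
XXX_X__XXX__
generation 10 is XXX_X__XXX__, still not uniform _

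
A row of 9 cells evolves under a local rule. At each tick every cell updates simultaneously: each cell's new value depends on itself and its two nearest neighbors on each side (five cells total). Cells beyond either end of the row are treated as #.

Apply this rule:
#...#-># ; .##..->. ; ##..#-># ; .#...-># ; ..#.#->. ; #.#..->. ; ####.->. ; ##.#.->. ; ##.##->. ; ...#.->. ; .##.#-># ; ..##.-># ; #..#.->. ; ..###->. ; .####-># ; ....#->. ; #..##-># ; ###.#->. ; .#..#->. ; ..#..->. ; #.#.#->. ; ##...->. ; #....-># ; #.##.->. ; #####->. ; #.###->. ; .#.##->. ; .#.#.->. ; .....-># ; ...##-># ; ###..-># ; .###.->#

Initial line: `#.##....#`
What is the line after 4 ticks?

.#.#.#...

tick 1: .....#.#.
tick 2: .##......
tick 3: ....###.#
tick 4: .#.#.#...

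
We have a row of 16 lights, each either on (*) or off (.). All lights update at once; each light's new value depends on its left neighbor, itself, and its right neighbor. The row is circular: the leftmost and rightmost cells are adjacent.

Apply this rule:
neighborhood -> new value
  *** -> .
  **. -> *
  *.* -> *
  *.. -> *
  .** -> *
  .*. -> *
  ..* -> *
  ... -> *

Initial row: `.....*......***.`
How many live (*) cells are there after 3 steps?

*************.**
............***.
*************.**
count of *: 15

15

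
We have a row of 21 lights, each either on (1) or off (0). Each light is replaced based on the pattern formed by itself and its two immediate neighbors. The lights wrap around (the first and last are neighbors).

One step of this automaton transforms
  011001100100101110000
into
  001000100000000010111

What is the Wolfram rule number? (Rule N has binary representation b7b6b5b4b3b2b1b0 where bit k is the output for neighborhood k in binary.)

position 15: 111 → 0  (bit 7 = 0)
position 2: 110 → 1  (bit 6 = 1)
position 13: 101 → 0  (bit 5 = 0)
position 3: 100 → 0  (bit 4 = 0)
position 1: 011 → 0  (bit 3 = 0)
position 9: 010 → 0  (bit 2 = 0)
position 0: 001 → 0  (bit 1 = 0)
position 18: 000 → 1  (bit 0 = 1)
bits b7..b0 = 01000001 = 65

65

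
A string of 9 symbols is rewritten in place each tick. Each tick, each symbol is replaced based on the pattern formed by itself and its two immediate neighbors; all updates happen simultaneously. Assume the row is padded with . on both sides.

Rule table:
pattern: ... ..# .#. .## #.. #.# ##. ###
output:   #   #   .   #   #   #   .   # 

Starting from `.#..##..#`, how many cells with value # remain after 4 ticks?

#.###.##.
.###.##.#
###.##.#.
##.##.#.#
count of #: 6

6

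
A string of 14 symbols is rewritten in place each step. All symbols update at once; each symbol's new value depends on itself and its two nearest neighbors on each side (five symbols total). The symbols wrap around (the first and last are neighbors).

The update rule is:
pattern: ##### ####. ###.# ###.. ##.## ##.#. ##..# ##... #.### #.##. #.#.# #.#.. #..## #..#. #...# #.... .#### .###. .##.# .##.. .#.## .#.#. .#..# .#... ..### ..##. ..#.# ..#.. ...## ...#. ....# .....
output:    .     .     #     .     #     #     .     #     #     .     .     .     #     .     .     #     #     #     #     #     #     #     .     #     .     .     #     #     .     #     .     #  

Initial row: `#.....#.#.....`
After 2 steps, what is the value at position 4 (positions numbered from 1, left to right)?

#

####.###.###.#
#..###########
position 4 holds #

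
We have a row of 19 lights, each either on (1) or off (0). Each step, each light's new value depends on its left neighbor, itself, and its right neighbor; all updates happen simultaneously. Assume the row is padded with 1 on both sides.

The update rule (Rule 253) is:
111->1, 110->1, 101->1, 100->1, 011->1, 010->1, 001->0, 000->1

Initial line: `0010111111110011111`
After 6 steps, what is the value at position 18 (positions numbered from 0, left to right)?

1

1011111111111011111
1111111111111111111
1111111111111111111  (fixed point — unchanged through step 6)
position 18 holds 1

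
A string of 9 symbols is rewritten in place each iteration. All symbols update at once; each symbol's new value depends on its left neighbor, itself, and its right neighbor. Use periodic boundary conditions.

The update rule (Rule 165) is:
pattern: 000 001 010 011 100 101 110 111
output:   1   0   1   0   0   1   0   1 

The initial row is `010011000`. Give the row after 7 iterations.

iteration 1: 010000011
iteration 2: 110111000
iteration 3: 001010010
iteration 4: 101110010
iteration 5: 110100011
iteration 6: 101101001
iteration 7: 010011000

010011000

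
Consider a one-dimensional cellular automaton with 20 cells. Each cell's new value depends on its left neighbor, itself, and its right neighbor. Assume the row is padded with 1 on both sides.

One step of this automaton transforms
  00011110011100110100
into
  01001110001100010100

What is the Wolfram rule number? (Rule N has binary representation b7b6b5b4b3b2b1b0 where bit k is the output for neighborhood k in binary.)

197

position 4: 111 → 1  (bit 7 = 1)
position 6: 110 → 1  (bit 6 = 1)
position 16: 101 → 0  (bit 5 = 0)
position 0: 100 → 0  (bit 4 = 0)
position 3: 011 → 0  (bit 3 = 0)
position 17: 010 → 1  (bit 2 = 1)
position 2: 001 → 0  (bit 1 = 0)
position 1: 000 → 1  (bit 0 = 1)
bits b7..b0 = 11000101 = 197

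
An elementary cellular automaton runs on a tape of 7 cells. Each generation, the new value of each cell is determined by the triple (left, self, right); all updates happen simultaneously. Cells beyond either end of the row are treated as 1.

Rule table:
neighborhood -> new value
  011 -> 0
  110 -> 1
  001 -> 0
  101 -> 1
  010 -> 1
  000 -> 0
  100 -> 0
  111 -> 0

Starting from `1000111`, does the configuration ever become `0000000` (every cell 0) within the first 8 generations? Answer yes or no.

1000000
1000000  (fixed point — unchanged through generation 8)
generation 8 is 1000000, still not uniform 0

no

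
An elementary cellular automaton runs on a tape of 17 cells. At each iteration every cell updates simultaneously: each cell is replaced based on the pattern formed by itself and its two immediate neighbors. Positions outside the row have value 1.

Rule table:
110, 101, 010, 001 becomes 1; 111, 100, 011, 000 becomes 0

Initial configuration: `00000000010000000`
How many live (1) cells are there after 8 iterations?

1

00000000110000001
00000001010000010
00000011110000111
00000100010001000
00001100110011001
00010101010101010
00111111111111111
01000000000000000
count of 1: 1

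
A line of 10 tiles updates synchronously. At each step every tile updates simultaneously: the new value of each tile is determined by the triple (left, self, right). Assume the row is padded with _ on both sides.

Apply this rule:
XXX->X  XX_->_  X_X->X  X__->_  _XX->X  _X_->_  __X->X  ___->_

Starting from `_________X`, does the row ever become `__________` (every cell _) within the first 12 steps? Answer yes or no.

yes

step 1: ________X_
step 2: _______X__
step 3: ______X___
step 4: _____X____
step 5: ____X_____
step 6: ___X______
step 7: __X_______
step 8: _X________
step 9: X_________
step 10: __________
all cells are _ at step 10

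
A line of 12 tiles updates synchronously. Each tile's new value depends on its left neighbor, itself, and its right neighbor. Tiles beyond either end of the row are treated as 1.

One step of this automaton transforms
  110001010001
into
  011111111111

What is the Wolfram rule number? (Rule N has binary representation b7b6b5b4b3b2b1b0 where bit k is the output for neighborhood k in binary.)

127

position 0: 111 → 0  (bit 7 = 0)
position 1: 110 → 1  (bit 6 = 1)
position 6: 101 → 1  (bit 5 = 1)
position 2: 100 → 1  (bit 4 = 1)
position 11: 011 → 1  (bit 3 = 1)
position 5: 010 → 1  (bit 2 = 1)
position 4: 001 → 1  (bit 1 = 1)
position 3: 000 → 1  (bit 0 = 1)
bits b7..b0 = 01111111 = 127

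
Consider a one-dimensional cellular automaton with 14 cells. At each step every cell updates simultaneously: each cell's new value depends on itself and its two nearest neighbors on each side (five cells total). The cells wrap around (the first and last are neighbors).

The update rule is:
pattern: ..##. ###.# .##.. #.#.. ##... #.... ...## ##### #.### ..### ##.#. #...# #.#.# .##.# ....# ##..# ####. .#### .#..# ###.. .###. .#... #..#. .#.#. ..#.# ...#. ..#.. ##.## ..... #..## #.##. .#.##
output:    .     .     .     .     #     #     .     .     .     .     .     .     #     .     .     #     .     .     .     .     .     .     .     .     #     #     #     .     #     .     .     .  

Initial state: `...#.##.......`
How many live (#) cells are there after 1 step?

step 1: #.##...#######
count of #: 10

10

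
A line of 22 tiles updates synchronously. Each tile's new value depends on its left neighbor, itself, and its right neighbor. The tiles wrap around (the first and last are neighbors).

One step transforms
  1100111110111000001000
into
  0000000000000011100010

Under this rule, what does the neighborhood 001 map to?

At position 3 the neighborhood is 001; the next row has 0 there.

0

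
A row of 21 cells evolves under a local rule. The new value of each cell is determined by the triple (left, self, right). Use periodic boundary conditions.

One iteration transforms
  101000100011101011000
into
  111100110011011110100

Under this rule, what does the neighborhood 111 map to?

At position 11 the neighborhood is 111; the next row has 1 there.

1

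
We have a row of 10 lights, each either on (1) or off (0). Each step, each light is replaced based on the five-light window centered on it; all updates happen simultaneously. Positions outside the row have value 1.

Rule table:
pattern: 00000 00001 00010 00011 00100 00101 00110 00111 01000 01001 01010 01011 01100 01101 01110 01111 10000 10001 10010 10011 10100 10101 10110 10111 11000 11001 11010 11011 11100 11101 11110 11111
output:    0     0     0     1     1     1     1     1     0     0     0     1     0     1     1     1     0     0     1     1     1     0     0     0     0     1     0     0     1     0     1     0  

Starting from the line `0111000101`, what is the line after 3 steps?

0110011100

0011000110
1110001110
0110011100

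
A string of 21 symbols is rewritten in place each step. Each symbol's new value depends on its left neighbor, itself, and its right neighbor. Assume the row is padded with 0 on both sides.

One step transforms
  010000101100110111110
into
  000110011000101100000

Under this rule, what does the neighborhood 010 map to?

At position 1 the neighborhood is 010; the next row has 0 there.

0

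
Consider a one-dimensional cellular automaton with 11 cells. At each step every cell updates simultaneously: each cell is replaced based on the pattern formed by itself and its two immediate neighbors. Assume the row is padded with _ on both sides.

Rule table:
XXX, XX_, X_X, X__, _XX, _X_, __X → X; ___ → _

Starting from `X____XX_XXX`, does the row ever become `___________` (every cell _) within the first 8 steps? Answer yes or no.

no

XX__XXXXXXX
XXXXXXXXXXX
XXXXXXXXXXX  (fixed point — unchanged through step 8)
step 8 is XXXXXXXXXXX, still not uniform _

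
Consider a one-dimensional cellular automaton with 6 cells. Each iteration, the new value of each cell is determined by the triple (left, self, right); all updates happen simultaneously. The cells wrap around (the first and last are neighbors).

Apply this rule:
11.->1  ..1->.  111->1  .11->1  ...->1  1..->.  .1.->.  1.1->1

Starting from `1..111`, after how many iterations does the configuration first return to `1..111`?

1..111

1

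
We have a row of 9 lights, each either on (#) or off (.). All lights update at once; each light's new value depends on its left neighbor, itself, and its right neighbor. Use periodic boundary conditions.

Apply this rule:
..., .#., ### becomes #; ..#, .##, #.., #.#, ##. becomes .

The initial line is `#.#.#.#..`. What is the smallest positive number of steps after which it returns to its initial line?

step 1: #.#.#.#..

1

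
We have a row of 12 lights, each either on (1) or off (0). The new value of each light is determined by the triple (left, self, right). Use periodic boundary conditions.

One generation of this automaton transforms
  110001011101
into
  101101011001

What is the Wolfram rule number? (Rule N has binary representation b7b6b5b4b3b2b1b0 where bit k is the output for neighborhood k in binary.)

position 0: 111 → 1  (bit 7 = 1)
position 1: 110 → 0  (bit 6 = 0)
position 6: 101 → 0  (bit 5 = 0)
position 2: 100 → 1  (bit 4 = 1)
position 7: 011 → 1  (bit 3 = 1)
position 5: 010 → 1  (bit 2 = 1)
position 4: 001 → 0  (bit 1 = 0)
position 3: 000 → 1  (bit 0 = 1)
bits b7..b0 = 10011101 = 157

157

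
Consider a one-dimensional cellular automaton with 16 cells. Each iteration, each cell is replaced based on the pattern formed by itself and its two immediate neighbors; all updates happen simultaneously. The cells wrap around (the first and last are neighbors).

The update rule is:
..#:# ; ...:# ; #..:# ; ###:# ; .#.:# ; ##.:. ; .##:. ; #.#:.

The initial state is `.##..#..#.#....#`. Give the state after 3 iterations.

iteration 1: ...######.######
iteration 2: ###.####...####.
iteration 3: .#...##.###.##..

.#...##.###.##..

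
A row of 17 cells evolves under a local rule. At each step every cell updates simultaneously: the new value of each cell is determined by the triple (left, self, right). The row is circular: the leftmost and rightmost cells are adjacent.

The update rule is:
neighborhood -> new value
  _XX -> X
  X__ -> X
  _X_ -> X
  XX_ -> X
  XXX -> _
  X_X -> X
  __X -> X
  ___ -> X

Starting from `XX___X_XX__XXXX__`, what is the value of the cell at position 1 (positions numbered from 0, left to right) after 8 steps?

XXXXXXXXXXXX__XXX
___________XXXX__
XXXXXXXXXXXX__XXX  (repeats step 1; period 2)
step 8: ___________XXXX__
position 1 holds _

_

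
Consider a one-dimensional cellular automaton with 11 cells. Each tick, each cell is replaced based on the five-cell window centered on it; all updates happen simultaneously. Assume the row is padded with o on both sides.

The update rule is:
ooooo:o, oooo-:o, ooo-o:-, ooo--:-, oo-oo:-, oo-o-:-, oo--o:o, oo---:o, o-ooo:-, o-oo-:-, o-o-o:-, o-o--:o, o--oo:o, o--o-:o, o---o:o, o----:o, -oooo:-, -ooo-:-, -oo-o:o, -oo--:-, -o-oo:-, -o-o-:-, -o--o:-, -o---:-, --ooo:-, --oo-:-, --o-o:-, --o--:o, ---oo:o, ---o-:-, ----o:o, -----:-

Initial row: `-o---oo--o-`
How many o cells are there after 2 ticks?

4

-o-oo--oo--
-----oo--oo
count of o: 4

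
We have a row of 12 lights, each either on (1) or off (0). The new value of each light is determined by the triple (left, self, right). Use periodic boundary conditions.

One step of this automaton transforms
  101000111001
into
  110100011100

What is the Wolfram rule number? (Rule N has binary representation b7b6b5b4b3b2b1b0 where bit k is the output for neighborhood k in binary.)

240

position 7: 111 → 1  (bit 7 = 1)
position 0: 110 → 1  (bit 6 = 1)
position 1: 101 → 1  (bit 5 = 1)
position 3: 100 → 1  (bit 4 = 1)
position 6: 011 → 0  (bit 3 = 0)
position 2: 010 → 0  (bit 2 = 0)
position 5: 001 → 0  (bit 1 = 0)
position 4: 000 → 0  (bit 0 = 0)
bits b7..b0 = 11110000 = 240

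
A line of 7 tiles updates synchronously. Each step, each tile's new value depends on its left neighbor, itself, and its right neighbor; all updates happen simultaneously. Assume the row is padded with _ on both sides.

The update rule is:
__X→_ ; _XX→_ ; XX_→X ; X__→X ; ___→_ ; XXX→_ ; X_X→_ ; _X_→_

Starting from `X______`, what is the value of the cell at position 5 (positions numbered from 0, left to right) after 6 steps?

_

step 1: _X_____
step 2: __X____
step 3: ___X___
step 4: ____X__
step 5: _____X_
step 6: ______X
position 5 holds _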